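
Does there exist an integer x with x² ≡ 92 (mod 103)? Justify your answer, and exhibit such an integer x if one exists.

Take x = 35. Then 35² = 1225 = 11·103 + 92, so 35² ≡ 92 (mod 103).

x = 35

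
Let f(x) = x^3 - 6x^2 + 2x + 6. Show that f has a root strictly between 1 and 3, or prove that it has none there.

Yes, f has a root in the interval.

f(1) = 3 and f(3) = -15, which have opposite signs.
Since f is a polynomial it is continuous on [1, 3].
By the Intermediate Value Theorem f must vanish at some point of (1, 3).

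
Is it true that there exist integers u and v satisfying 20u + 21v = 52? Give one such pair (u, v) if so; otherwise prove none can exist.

u = 11, v = -8

Since gcd(20, 21) = 1, every integer is an integer combination of 20 and 21.
Euclidean algorithm: 21 = 1·20 + 1, 20 = 20·1 + 0.
Unwinding: 1 = 21 − 1·20, i.e. 20·(-1) + 21·1 = 1.
Scaling by 52 gives the particular solution (u, v) = (-52, 52).
Shifting by a multiple of (21, −20) keeps it a solution: u = -52 + 3·21 = 11, v = 52 − 3·20 = -8.
Indeed 20·11 + 21·(-8) = 220 − 168 = 52.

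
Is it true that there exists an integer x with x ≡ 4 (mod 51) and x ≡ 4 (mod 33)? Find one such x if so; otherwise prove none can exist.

x = 4

Here gcd(51, 33) = 3, and both 4 and 4 leave remainder 1 mod 3, so the system is consistent.
In fact x = 4 itself already satisfies 4 mod 33 = 4.
Check: 4 mod 51 = 4, 4 mod 33 = 4. ✓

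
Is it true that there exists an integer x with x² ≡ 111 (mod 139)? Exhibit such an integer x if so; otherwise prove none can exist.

There is no such integer.

139 is prime, so by Euler's criterion 111 is a square mod 139 iff 111^((139−1)/2) = 111^69 ≡ 1 (mod 139).
Repeated squaring mod 139: 111^2 = 12321 ≡ 89; 111^4 ≡ 89² = 7921 ≡ 137; 111^8 ≡ 137² = 18769 ≡ 4; 111^16 ≡ 4² = 16 ≡ 16; 111^32 ≡ 16² = 256 ≡ 117; 111^64 ≡ 117² = 13689 ≡ 67.
Since 69 = 64 + 4 + 1, 111^69 ≡ 67 · 137 · 111; multiplying out mod 139: 67·137 = 9179 ≡ 5, then 5·111 = 555 ≡ 138. Thus 111^69 ≡ 138 ≡ −1 (mod 139).
By Euler's criterion 111 is a quadratic non-residue mod 139: no x satisfies x² ≡ 111 (mod 139).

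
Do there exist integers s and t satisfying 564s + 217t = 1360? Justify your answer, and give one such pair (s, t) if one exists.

564 and 217 are coprime, so 564s + 217t ranges over all of ℤ.
Euclidean algorithm: 564 = 2·217 + 130, 217 = 1·130 + 87, 130 = 1·87 + 43, 87 = 2·43 + 1, 43 = 43·1 + 0.
Back-substituting, 1 = 87 − 2·43 = 87 − 2·(130 − 1·87) = −2·130 + 3·87 = −2·130 + 3·(217 − 1·130) = 3·217 − 5·130 = 3·217 − 5·(564 − 2·217) = −5·564 + 13·217; that is, 564·(-5) + 217·13 = 1.
Scaling by 1360 gives the particular solution (s, t) = (-6800, 17680).
The general solution is s = -6800 + 217k, t = 17680 − 564k; taking k = 32 gives the smaller pair s = 144, t = -368.
Indeed 564·144 + 217·(-368) = 81216 − 79856 = 1360.

s = 144, t = -368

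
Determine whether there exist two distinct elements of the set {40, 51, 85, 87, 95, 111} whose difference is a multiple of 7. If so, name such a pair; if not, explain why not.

No, no such pair exists.

Two integers differ by a multiple of 7 exactly when they have the same residue mod 7. The residues are 40↦5, 51↦2, 85↦1, 87↦3, 95↦4, 111↦6.
No residue repeats among the 6 elements, so no pair has difference ≡ 0 (mod 7).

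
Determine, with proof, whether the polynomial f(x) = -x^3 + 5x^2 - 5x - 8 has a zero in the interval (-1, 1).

f(-1) = 3 and f(1) = -9, which have opposite signs.
As a polynomial, f is continuous on every closed interval.
By the Intermediate Value Theorem, f takes the value 0 somewhere in the open interval.

Yes, f has a root in the interval.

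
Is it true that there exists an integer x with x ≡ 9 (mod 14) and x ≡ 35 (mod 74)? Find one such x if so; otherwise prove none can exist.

x = 331

gcd(14, 74) = 2. A simultaneous solution exists iff 9 ≡ 35 (mod 2); here 9 mod 2 = 1 = 35 mod 2, so it does.
Put x = 9 + 14t, so we need 14t ≡ 26 (mod 74), equivalently (divide by 2) 7t ≡ 13 (mod 37).
Invert 7 mod 37 by the Euclidean algorithm: 37 = 5·7 + 2, 7 = 3·2 + 1, 2 = 2·1 + 0; back-substituting, 1 = 7 − 3·2 = 7 − 3·(37 − 5·7) = −3·37 + 16·7. Hence 7·16 ≡ 1, so 7⁻¹ ≡ 16 (mod 37).
Multiplying by 16: t ≡ 16·13 = 208 ≡ 23 (mod 37).
Then x = 9 + 14·23 = 331.
Indeed 331 ≡ 9 (mod 14) and 331 ≡ 35 (mod 74).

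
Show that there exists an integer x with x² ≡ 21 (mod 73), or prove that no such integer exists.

73 is prime, so by Euler's criterion 21 is a square mod 73 iff 21^((73−1)/2) = 21^36 ≡ 1 (mod 73).
Squaring successively (mod 73): 21^2 = 441 ≡ 3; 21^4 ≡ 3² = 9 ≡ 9; 21^8 ≡ 9² = 81 ≡ 8; 21^16 ≡ 8² = 64 ≡ 64; 21^32 ≡ 64² = 4096 ≡ 8.
Since 36 = 32 + 4, 21^36 ≡ 8 · 9; multiplying out mod 73: 8·9 = 72 ≡ 72. Thus 21^36 ≡ 72 ≡ −1 (mod 73).
By Euler's criterion 21 is a quadratic non-residue mod 73: no x satisfies x² ≡ 21 (mod 73).

No, no such integer exists.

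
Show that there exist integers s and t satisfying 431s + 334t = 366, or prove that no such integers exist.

Since gcd(431, 334) = 1, every integer is an integer combination of 431 and 334.
Dividing repeatedly: 431 = 1·334 + 97, 334 = 3·97 + 43, 97 = 2·43 + 11, 43 = 3·11 + 10, 11 = 1·10 + 1, 10 = 10·1 + 0.
Unwinding: 1 = 11 − 1·10 = 11 − (43 − 3·11) = −43 + 4·11 = −43 + 4·(97 − 2·43) = 4·97 − 9·43 = 4·97 − 9·(334 − 3·97) = −9·334 + 31·97 = −9·334 + 31·(431 − 1·334) = 31·431 − 40·334, i.e. 431·31 + 334·(-40) = 1.
Times 366: 431·11346 + 334·(-14640) = 366, so (11346, -14640) solves it.
Subtracting 33·334 from s and adding 33·431 to t gives the tidier solution (324, -417).
Indeed 431·324 + 334·(-417) = 139644 − 139278 = 366.

s = 324, t = -417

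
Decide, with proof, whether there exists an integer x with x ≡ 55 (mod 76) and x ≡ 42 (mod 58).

Both moduli are multiples of 2 = gcd(76, 58), so any solution would satisfy x ≡ 55 and x ≡ 42 modulo 2 simultaneously.
These are incompatible: 55 − 42 = 13 is not divisible by 2.
So no integer satisfies both congruences.

No such integer exists.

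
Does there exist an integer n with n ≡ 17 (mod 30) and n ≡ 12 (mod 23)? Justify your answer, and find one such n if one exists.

n = 587

The moduli 30 and 23 are coprime, so by the Chinese Remainder Theorem a unique solution modulo 690 exists.
Any solution of the first congruence is n = 17 + 30t; substituting into the second, 30t ≡ 12 − 17 ≡ 18 (mod 23).
30 ≡ 7 (mod 23), so this reads 7t ≡ 18 (mod 23). Invert 7 mod 23 by the Euclidean algorithm: 23 = 3·7 + 2, 7 = 3·2 + 1, 2 = 2·1 + 0; back-substituting, 1 = 7 − 3·2 = 7 − 3·(23 − 3·7) = −3·23 + 10·7. Hence 7·10 ≡ 1, so 7⁻¹ ≡ 10 (mod 23).
Therefore t ≡ 10·18 = 180 ≡ 19 (mod 23).
Taking t = 19 gives n = 17 + 30·19 = 587.
Check: 587 mod 30 = 17, 587 mod 23 = 12. ✓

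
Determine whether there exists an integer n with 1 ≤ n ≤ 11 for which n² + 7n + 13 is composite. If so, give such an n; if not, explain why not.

n = 1

At n = 1: 1² + 7·1 + 13 = 21 = 3·7, which is composite.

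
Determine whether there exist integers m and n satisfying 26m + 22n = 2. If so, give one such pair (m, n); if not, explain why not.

Since gcd(26, 22) = 2 and 2 = 2·1, Bézout's identity guarantees a solution.
Dividing through by 2 reduces the equation to 13m + 11n = 1.
Dividing repeatedly: 13 = 1·11 + 2, 11 = 5·2 + 1, 2 = 2·1 + 0.
Unwinding: 1 = 11 − 5·2 = 11 − 5·(13 − 1·11) = −5·13 + 6·11, i.e. 13·(-5) + 11·6 = 1.
This gives the solution m = -5, n = 6 directly.
Adding 1·11 to m and subtracting 1·13 from n gives the tidier solution (6, -7).
Check: 26·6 + 22·(-7) = 156 − 154 = 2. ✓

m = 6, n = -7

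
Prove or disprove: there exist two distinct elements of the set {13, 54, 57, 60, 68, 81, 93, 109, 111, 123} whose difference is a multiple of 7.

Reduce each element mod 7: 13↦6, 54↦5, 57↦1, 60↦4, 68↦5, 81↦4, 93↦2, 109↦4, 111↦6, 123↦4. The residue 6 repeats (at 13 and 111), and 111 − 13 = 98 = 14·7.

Yes: 13 and 111.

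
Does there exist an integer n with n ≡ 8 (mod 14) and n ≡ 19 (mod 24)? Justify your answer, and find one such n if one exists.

No, no such integer exists.

gcd(14, 24) = 2. If n ≡ 8 (mod 14) and n ≡ 19 (mod 24), then n ≡ 8 (mod 2) and n ≡ 19 (mod 2).
These are incompatible: 8 − 19 = -11 is not divisible by 2.
So no integer satisfies both congruences.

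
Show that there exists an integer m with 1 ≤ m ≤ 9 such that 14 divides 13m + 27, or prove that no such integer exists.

For m = 1, 2, …, 9 the values of 13m + 27 modulo 14 are 12, 11, 10, 9, 8, 7, 6, 5, 4 respectively.
None is 0, so 14 never divides 13m + 27 on this range.

No, no such integer m in that range exists.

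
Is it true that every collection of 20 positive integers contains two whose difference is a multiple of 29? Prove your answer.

Take the 20 consecutive integers 33, 34, …, 52: their residues mod 29 are all distinct because 20 ≤ 29.
Any two of them differ by at most 19 < 29 and by at least 1, so no difference is a multiple of 29.

No; for instance {33, 34, 35, 36, 37, 38, 39, 40, 41, 42, 43, 44, 45, 46, 47, 48, 49, 50, 51, 52} is a counterexample.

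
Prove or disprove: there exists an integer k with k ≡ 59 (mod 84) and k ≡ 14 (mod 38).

Reduce both congruences modulo 2, which divides 84 and 38: they say k ≡ 59 (mod 2) and k ≡ 14 (mod 2).
But 59 mod 2 = 1 while 14 mod 2 = 0, a contradiction.
Hence the system has no solution.

There is no such integer.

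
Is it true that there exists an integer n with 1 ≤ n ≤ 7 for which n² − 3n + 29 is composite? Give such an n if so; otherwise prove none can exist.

At n = 2: 2² − 3·2 + 29 = 27 = 3·9, which is composite.

n = 2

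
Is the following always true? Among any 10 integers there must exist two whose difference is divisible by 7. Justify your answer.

Each integer lies in one of the 7 residue classes modulo 7.
Placing 10 integers into 7 classes, some class receives at least two — say a and b.
Their difference a − b is then a multiple of 7.

True.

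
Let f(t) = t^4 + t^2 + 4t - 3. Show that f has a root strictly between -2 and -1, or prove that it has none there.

Such a root exists.

f(-2) = 9 and f(-1) = -5, which have opposite signs.
f is continuous everywhere (it is a polynomial), in particular on [-2, -1].
By the Intermediate Value Theorem f must vanish at some point of (-2, -1).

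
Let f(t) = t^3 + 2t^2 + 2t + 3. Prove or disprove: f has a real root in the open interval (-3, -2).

Evaluate at the endpoints: f(-3) = -12, f(-2) = -1 — same sign (negative).
f'(t) = 3t^2 + 4t + 2 has discriminant 4² − 4·3·2 = -8 < 0, so f' has no real roots and is positive for every real t.
Hence f is strictly increasing on ℝ, and in particular on [-3, -2]. A strictly monotone function with same-sign endpoint values stays negative on the whole interval, so f has no zero in (-3, -2).

f has no root in that interval.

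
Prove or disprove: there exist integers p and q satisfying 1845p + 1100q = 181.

There are no such integers.

gcd(1845, 1100) = 5, so every integer of the form 1845p + 1100q is a multiple of 5.
But 181 = 5·36 + 1, so 5 ∤ 181.
Therefore 1845p + 1100q = 181 has no solution in integers.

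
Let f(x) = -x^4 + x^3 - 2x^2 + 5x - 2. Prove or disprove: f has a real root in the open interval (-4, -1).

f(-4) = -374 and f(-1) = -11, both negative, so a sign-change argument is unavailable; we show f keeps this sign on the whole interval.
Shift to the endpoint -1: with x = -1 − u (0 < u < 3), one computes f(-1 − u) = -u^4 - 5u^3 - 11u^2 - 16u - 11.
The nonzero coefficients here are all negative, so for u > 0 every term is negative (or zero), and the constant term -11 is strictly negative.
So f is strictly negative on (-4, -1); no root exists in the interval.

No.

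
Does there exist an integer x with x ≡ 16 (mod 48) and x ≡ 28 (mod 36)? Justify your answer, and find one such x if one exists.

Here gcd(48, 36) = 12, and both 16 and 28 leave remainder 4 mod 12, so the system is consistent.
The integers ≡ 16 (mod 48) are 16, 64, …; their remainders mod 36 are 16, 28, so x = 64 is the first that is ≡ 28 (mod 36).
Indeed 64 ≡ 16 (mod 48) and 64 ≡ 28 (mod 36).

x = 64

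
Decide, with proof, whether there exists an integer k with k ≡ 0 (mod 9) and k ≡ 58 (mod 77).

Since 9 and 77 share no common factor, CRT says the pair of congruences has a solution (unique mod 693).
Any solution of the first congruence is k = 0 + 9t; substituting into the second, 9t ≡ 58 − 0 ≡ 58 (mod 77).
Note 9·60 = 540 ≡ 1 (mod 77) (as 540 − 1 = 7·77), so 9⁻¹ ≡ 60.
Multiplying by 60: t ≡ 60·58 = 3480 ≡ 15 (mod 77).
With t = 15: k = 0 + 9·15 = 135.
Verify: 135 = 15·9 + 0 and 135 = 1·77 + 58. ✓

k = 135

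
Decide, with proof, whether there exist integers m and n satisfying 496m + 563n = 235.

m = 299, n = -263

496 and 563 are coprime, so 496m + 563n ranges over all of ℤ.
Dividing repeatedly: 563 = 1·496 + 67, 496 = 7·67 + 27, 67 = 2·27 + 13, 27 = 2·13 + 1, 13 = 13·1 + 0.
Working back up the chain: 1 = 27 − 2·13 = 27 − 2·(67 − 2·27) = −2·67 + 5·27 = −2·67 + 5·(496 − 7·67) = 5·496 − 37·67 = 5·496 − 37·(563 − 1·496) = −37·563 + 42·496. So 496·42 + 563·(-37) = 1.
Times 235: 496·9870 + 563·(-8695) = 235, so (9870, -8695) solves it.
Subtracting 17·563 from m and adding 17·496 to n gives the tidier solution (299, -263).
Check: 496·299 + 563·(-263) = 148304 − 148069 = 235. ✓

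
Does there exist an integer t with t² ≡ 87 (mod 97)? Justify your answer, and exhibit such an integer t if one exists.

There is no such integer.

Apply Euler's criterion with the prime 97: 87 is a quadratic residue iff 87^48 ≡ 1 (mod 97), and a non-residue iff it is ≡ −1.
Repeated squaring mod 97: 87^2 = 7569 ≡ 3; 87^4 ≡ 3² = 9 ≡ 9; 87^8 ≡ 9² = 81 ≡ 81; 87^16 ≡ 81² = 6561 ≡ 62; 87^32 ≡ 62² = 3844 ≡ 61.
Since 48 = 32 + 16, 87^48 ≡ 61 · 62; multiplying out mod 97: 61·62 = 3782 ≡ 96. Thus 87^48 ≡ 96 ≡ −1 (mod 97).
By Euler's criterion 87 is a quadratic non-residue mod 97: no t satisfies t² ≡ 87 (mod 97).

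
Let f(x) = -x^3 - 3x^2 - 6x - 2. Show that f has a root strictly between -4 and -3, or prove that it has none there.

Evaluate at the endpoints: f(-4) = 38, f(-3) = 16 — same sign (positive).
The derivative f'(x) = -3x^2 - 6x - 6 is a quadratic with discriminant (-6)² − 4·(-3)·(-6) = -36 < 0; it never vanishes, so it is always negative (sign of the leading coefficient).
So f is strictly decreasing; between -4 and -3 its values lie between f(-4) = 38 and f(-3) = 16, all positive. Therefore f has no root in (-4, -3).

f has no root in that interval.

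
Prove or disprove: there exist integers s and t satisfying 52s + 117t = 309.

Any value of 52s + 117t is a multiple of gcd(52, 117) = 13.
However 309 leaves remainder 10 on division by 13.
Therefore 52s + 117t = 309 has no solution in integers.

No such integers exist.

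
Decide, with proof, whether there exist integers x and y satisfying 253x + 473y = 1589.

No such integers exist.

Both 253 and 473 are divisible by gcd(253, 473) = 11, hence so is any combination 253x + 473y.
But 1589 is not a multiple of 11 (it leaves remainder 5).
Therefore 253x + 473y = 1589 has no solution in integers.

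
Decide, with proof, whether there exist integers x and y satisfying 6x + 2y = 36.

Every value of 6x + 2y is a multiple of gcd(6, 2) = 2; since 2 ∣ 36, solutions exist.
Dividing through by 2 reduces the equation to 3x + 1y = 18.
With a unit coefficient on y, (x, y) = (0, 18) is an immediate solution.
Indeed 6·0 + 2·18 = 0 + 36 = 36.

x = 0, y = 18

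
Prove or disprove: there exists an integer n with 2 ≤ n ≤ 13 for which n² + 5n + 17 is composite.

At n = 9: 9² + 5·9 + 17 = 143 = 11·13, which is composite.

n = 9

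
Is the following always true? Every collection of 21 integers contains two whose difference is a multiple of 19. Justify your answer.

Yes.

Each integer lies in one of the 19 residue classes modulo 19.
With 21 integers and only 19 classes, the pigeonhole principle forces two of them, say a and b, into the same class.
Then a ≡ b (mod 19), i.e. 19 ∣ (a − b).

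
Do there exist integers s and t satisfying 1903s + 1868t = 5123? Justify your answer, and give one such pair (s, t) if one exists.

s = 93, t = -92

1903 and 1868 are coprime, so 1903s + 1868t ranges over all of ℤ.
Euclidean algorithm: 1903 = 1·1868 + 35, 1868 = 53·35 + 13, 35 = 2·13 + 9, 13 = 1·9 + 4, 9 = 2·4 + 1, 4 = 4·1 + 0.
Working back up the chain: 1 = 9 − 2·4 = 9 − 2·(13 − 1·9) = −2·13 + 3·9 = −2·13 + 3·(35 − 2·13) = 3·35 − 8·13 = 3·35 − 8·(1868 − 53·35) = −8·1868 + 427·35 = −8·1868 + 427·(1903 − 1·1868) = 427·1903 − 435·1868. So 1903·427 + 1868·(-435) = 1.
Multiplying through by 5123: s = 427·5123 = 2187521, t = (-435)·5123 = -2228505 is a solution.
Shifting by a multiple of (1868, −1903) keeps it a solution: s = 2187521 − 1171·1868 = 93, t = -2228505 + 1171·1903 = -92.
Indeed 1903·93 + 1868·(-92) = 176979 − 171856 = 5123.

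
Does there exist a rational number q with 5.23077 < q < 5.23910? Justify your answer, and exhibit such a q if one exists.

Look for a denominator N such that an integer falls strictly between N·5.23077 and N·5.23910. N = 17 works: 17·5.23077 = 88.92309 < 89 < 89.06470 = 17·5.23910.
Dividing back, 5.23077 < 89/17 < 5.23910, and 89/17 is rational.

q = 89/17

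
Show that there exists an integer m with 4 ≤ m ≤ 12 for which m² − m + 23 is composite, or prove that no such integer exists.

At m = 4: 4² − 4 + 23 = 35 = 5·7, which is composite.

m = 4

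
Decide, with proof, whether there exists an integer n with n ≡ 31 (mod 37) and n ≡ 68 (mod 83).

n = 68

gcd(37, 83) = 1, so the Chinese Remainder Theorem guarantees exactly one residue class mod 3071 satisfying both.
Write n = 31 + 37t and require 31 + 37t ≡ 68 (mod 83), i.e. 37t ≡ 37 (mod 83).
Note 37·9 = 333 ≡ 1 (mod 83) (as 333 − 1 = 4·83), so 37⁻¹ ≡ 9.
Therefore t ≡ 9·37 = 333 ≡ 1 (mod 83).
With t = 1: n = 31 + 37·1 = 68.
Indeed 68 ≡ 31 (mod 37) and 68 ≡ 68 (mod 83).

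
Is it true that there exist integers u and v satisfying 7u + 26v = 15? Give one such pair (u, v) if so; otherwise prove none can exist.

u = 17, v = -4

Since gcd(7, 26) = 1, every integer is an integer combination of 7 and 26.
Dividing repeatedly: 26 = 3·7 + 5, 7 = 1·5 + 2, 5 = 2·2 + 1, 2 = 2·1 + 0.
Back-substituting, 1 = 5 − 2·2 = 5 − 2·(7 − 1·5) = −2·7 + 3·5 = −2·7 + 3·(26 − 3·7) = 3·26 − 11·7; that is, 7·(-11) + 26·3 = 1.
Scaling by 15 gives the particular solution (u, v) = (-165, 45).
Shifting by a multiple of (26, −7) keeps it a solution: u = -165 + 7·26 = 17, v = 45 − 7·7 = -4.
Indeed 7·17 + 26·(-4) = 119 − 104 = 15.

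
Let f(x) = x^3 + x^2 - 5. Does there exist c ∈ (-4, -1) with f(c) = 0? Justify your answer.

No.

The endpoint values f(-4) = -53 and f(-1) = -5 are both negative. Claim: f(x) < 0 for every x in (-4, -1).
Shift to the endpoint -1: with x = -1 − u (0 < u < 3), one computes f(-1 − u) = -u^3 - 2u^2 - u - 5.
All 4 nonzero coefficients of this polynomial in u are negative; hence for u > 0 the value is a sum of negative terms (the constant -5 among them).
So f is strictly negative on (-4, -1); no root exists in the interval.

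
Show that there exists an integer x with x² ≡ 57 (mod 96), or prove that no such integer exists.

x = 75

Take x = 75. Then 75² = 5625 = 58·96 + 57, so 75² ≡ 57 (mod 96).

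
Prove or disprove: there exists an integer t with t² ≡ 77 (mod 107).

There is no such integer.

Apply Euler's criterion with the prime 107: 77 is a quadratic residue iff 77^53 ≡ 1 (mod 107), and a non-residue iff it is ≡ −1.
Squaring successively (mod 107): 77^2 = 5929 ≡ 44; 77^4 ≡ 44² = 1936 ≡ 10; 77^8 ≡ 10² = 100 ≡ 100; 77^16 ≡ 100² = 10000 ≡ 49; 77^32 ≡ 49² = 2401 ≡ 47.
Since 53 = 32 + 16 + 4 + 1, 77^53 ≡ 47 · 49 · 10 · 77; multiplying out mod 107: 47·49 = 2303 ≡ 56, then 56·10 = 560 ≡ 25, then 25·77 = 1925 ≡ 106. Thus 77^53 ≡ 106 ≡ −1 (mod 107).
The value −1 means 77 is a non-residue modulo 107, so t² ≡ 77 (mod 107) is impossible.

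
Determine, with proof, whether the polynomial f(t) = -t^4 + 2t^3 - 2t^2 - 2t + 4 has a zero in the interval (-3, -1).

Yes, f has a root in the interval.

f(-3) = -143 and f(-1) = 1, which have opposite signs.
Since f is a polynomial it is continuous on [-3, -1].
By the Intermediate Value Theorem f must vanish at some point of (-3, -1).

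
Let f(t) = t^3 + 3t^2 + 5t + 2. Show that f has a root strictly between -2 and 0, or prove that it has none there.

Yes, f has a root in the interval.

f(-2) = -4 and f(0) = 2, which have opposite signs.
f is continuous everywhere (it is a polynomial), in particular on [-2, 0].
By the Intermediate Value Theorem, f takes the value 0 somewhere in the open interval.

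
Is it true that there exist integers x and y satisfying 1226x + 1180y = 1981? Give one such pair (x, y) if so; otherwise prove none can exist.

No such integers exist.

Any value of 1226x + 1180y is a multiple of gcd(1226, 1180) = 2.
But 1981 is not a multiple of 2 (it leaves remainder 1).
Therefore 1226x + 1180y = 1981 has no solution in integers.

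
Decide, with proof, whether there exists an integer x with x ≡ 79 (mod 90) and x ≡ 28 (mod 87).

x = 1159

Here gcd(90, 87) = 3, and both 79 and 28 leave remainder 1 mod 3, so the system is consistent.
Write x = 79 + 90t. Then 90t ≡ 28 − 79 ≡ 36 (mod 87); dividing through by 3 gives 30t ≡ 12 (mod 29).
30 ≡ 1 (mod 29), so this reads 1t ≡ 12 (mod 29). So t ≡ 12 (mod 29).
Then x = 79 + 90·12 = 1159.
Check: 1159 mod 90 = 79, 1159 mod 87 = 28. ✓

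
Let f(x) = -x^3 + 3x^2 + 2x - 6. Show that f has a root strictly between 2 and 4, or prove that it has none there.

f(2) = 2 and f(4) = -14, which have opposite signs.
Since f is a polynomial it is continuous on [2, 4].
By the Intermediate Value Theorem, f takes the value 0 somewhere in the open interval.

Such a root exists.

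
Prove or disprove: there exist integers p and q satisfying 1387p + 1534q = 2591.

Since gcd(1387, 1534) = 1, every integer is an integer combination of 1387 and 1534.
Euclidean algorithm: 1534 = 1·1387 + 147, 1387 = 9·147 + 64, 147 = 2·64 + 19, 64 = 3·19 + 7, 19 = 2·7 + 5, 7 = 1·5 + 2, 5 = 2·2 + 1, 2 = 2·1 + 0.
Unwinding: 1 = 5 − 2·2 = 5 − 2·(7 − 1·5) = −2·7 + 3·5 = −2·7 + 3·(19 − 2·7) = 3·19 − 8·7 = 3·19 − 8·(64 − 3·19) = −8·64 + 27·19 = −8·64 + 27·(147 − 2·64) = 27·147 − 62·64 = 27·147 − 62·(1387 − 9·147) = −62·1387 + 585·147 = −62·1387 + 585·(1534 − 1·1387) = 585·1534 − 647·1387, i.e. 1387·(-647) + 1534·585 = 1.
Times 2591: 1387·(-1676377) + 1534·1515735 = 2591, so (-1676377, 1515735) solves it.
The general solution is p = -1676377 + 1534k, q = 1515735 − 1387k; taking k = 1093 gives the smaller pair p = 285, q = -256.
Indeed 1387·285 + 1534·(-256) = 395295 − 392704 = 2591.

p = 285, q = -256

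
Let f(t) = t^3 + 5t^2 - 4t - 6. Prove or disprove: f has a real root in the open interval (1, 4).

f(1) = -4 and f(4) = 122, which have opposite signs.
Since f is a polynomial it is continuous on [1, 4].
By the Intermediate Value Theorem f must vanish at some point of (1, 4).

Yes, f has a root in the interval.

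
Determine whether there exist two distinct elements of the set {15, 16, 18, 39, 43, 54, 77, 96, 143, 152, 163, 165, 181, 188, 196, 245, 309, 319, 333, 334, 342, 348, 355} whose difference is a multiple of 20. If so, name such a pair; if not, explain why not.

The pair (15, 355) works.

Both 15 and 355 leave remainder 15 on division by 20; their difference 340 = 17·20 is a multiple of 20.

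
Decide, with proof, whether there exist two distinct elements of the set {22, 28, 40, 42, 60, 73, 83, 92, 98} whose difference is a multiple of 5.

22 mod 5 = 2 and 42 mod 5 = 2, so 42 − 22 = 20 = 4·5.

Yes: 22 and 42.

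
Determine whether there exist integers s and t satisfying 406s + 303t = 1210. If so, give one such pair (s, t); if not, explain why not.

Since gcd(406, 303) = 1, every integer is an integer combination of 406 and 303.
Dividing repeatedly: 406 = 1·303 + 103, 303 = 2·103 + 97, 103 = 1·97 + 6, 97 = 16·6 + 1, 6 = 6·1 + 0.
Back-substituting, 1 = 97 − 16·6 = 97 − 16·(103 − 1·97) = −16·103 + 17·97 = −16·103 + 17·(303 − 2·103) = 17·303 − 50·103 = 17·303 − 50·(406 − 1·303) = −50·406 + 67·303; that is, 406·(-50) + 303·67 = 1.
Multiplying through by 1210: s = (-50)·1210 = -60500, t = 67·1210 = 81070 is a solution.
Adding 200·303 to s and subtracting 200·406 from t gives the tidier solution (100, -130).
Check: 406·100 + 303·(-130) = 40600 − 39390 = 1210. ✓

s = 100, t = -130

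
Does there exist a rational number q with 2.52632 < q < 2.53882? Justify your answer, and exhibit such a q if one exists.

Scale by 13: the interval becomes (32.84216, 33.00466), which contains the integer 33.
Dividing back, 2.52632 < 33/13 < 2.53882, and 33/13 is rational.

q = 33/13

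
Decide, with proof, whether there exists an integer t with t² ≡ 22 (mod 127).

t = 99

Take t = 99. Then 99² = 9801 = 77·127 + 22, so 99² ≡ 22 (mod 127).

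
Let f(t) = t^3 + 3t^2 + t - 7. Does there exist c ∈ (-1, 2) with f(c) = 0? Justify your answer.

Yes, f has a root in the interval.

f(-1) = -6 and f(2) = 15, which have opposite signs.
Since f is a polynomial it is continuous on [-1, 2].
By the Intermediate Value Theorem, f takes the value 0 somewhere in the open interval.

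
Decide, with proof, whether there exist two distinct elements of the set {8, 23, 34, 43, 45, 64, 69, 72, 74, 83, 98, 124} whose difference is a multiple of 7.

8 mod 7 = 1 and 43 mod 7 = 1, so 43 − 8 = 35 = 5·7.

Yes: 8 and 43.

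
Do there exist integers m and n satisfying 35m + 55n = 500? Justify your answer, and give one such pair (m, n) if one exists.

m = 8, n = 4

Every value of 35m + 55n is a multiple of gcd(35, 55) = 5; since 5 ∣ 500, solutions exist.
Dividing through by 5 reduces the equation to 7m + 11n = 100.
Dividing repeatedly: 11 = 1·7 + 4, 7 = 1·4 + 3, 4 = 1·3 + 1, 3 = 3·1 + 0.
Back-substituting, 1 = 4 − 1·3 = 4 − (7 − 1·4) = −7 + 2·4 = −7 + 2·(11 − 1·7) = 2·11 − 3·7; that is, 7·(-3) + 11·2 = 1.
Scaling by 100 gives the particular solution (m, n) = (-300, 200).
The general solution is m = -300 + 11k, n = 200 − 7k; taking k = 28 gives the smaller pair m = 8, n = 4.
Check: 35·8 + 55·4 = 280 + 220 = 500. ✓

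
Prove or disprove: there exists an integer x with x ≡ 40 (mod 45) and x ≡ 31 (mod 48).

Here gcd(45, 48) = 3, and both 40 and 31 leave remainder 1 mod 3, so the system is consistent.
The integers ≡ 40 (mod 45) are 40, 85, 130, 175, …; their remainders mod 48 are 40, 37, 34, 31, so x = 175 is the first that is ≡ 31 (mod 48).
Check: 175 mod 45 = 40, 175 mod 48 = 31. ✓

x = 175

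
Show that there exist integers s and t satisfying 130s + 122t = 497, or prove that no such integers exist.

No, no such integers exist.

Any value of 130s + 122t is a multiple of gcd(130, 122) = 2.
But 497 = 2·248 + 1, so 2 ∤ 497.
Hence no integers s, t satisfy the equation.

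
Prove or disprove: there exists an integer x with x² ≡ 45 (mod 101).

x = 67

x = 67 works: 67² = 4489, and 4489 − 45 = 4444 = 44·101.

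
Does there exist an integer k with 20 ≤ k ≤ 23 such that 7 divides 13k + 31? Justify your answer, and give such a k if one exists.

The values of 13k + 31 for k = 20, 21, 22, 23 are 291, 304, 317, 330; reduced mod 7 these are 4, 3, 2, 1.
None is 0, so 7 never divides 13k + 31 on this range.

No such integer k in that range exists.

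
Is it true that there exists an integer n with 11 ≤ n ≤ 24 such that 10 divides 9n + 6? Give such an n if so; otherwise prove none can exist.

Try n = 16: 9·16 + 6 = 150 = 15·10, which is divisible by 10.

n = 16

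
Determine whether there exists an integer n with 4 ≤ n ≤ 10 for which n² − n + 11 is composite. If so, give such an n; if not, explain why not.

The values for n = 4, 5, …, 10 are 23, 31, 41, 53, 67, 83, 101, and each of these is prime.
So no value in the range makes the expression composite.

No such integer n in that range exists.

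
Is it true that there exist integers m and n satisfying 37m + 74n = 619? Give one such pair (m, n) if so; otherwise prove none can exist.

Any value of 37m + 74n is a multiple of gcd(37, 74) = 37.
But 619 is not a multiple of 37 (it leaves remainder 27).
Hence no integers m, n satisfy the equation.

There are no such integers.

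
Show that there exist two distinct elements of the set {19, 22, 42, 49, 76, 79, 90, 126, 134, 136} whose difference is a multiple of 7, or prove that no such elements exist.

Both 22 and 134 leave remainder 1 on division by 7; their difference 112 = 16·7 is a multiple of 7.

22 and 134 are such a pair.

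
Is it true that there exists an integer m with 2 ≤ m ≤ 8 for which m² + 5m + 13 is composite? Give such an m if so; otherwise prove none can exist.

m = 8

At m = 8: 8² + 5·8 + 13 = 117 = 3·39, which is composite.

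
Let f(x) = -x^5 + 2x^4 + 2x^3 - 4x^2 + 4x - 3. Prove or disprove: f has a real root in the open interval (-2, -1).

f(-2) = 21 and f(-1) = -10, which have opposite signs.
As a polynomial, f is continuous on every closed interval.
By the Intermediate Value Theorem f must vanish at some point of (-2, -1).

Such a root exists.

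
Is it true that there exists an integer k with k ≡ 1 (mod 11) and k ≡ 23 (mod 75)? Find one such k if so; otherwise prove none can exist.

k = 23

gcd(11, 75) = 1, so the Chinese Remainder Theorem guarantees exactly one residue class mod 825 satisfying both.
Any solution of the first congruence is k = 1 + 11t; substituting into the second, 11t ≡ 23 − 1 ≡ 22 (mod 75).
Since 11·41 = 451 = 6·75 + 1, the inverse of 11 mod 75 is 41.
Multiplying by 41: t ≡ 41·22 = 902 ≡ 2 (mod 75).
With t = 2: k = 1 + 11·2 = 23.
Verify: 23 = 2·11 + 1 and 23 = 0·75 + 23. ✓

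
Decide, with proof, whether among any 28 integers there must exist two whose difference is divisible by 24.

Yes.

There are exactly 24 possible remainders on division by 24.
Placing 28 integers into 24 classes, some class receives at least two — say a and b.
Then a ≡ b (mod 24), i.e. 24 ∣ (a − b).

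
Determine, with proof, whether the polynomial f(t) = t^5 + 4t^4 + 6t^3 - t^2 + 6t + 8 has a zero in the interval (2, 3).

f(2) = 160 and f(3) = 746, both positive, so a sign-change argument is unavailable; we show f keeps this sign on the whole interval.
Shift to the endpoint 2: with t = 2 + u (0 < u < 1), one computes f(2 + u) = u^5 + 14u^4 + 78u^3 + 211u^2 + 282u + 160.
The nonzero coefficients here are all positive, so for u > 0 every term is positive (or zero), and the constant term 160 is strictly positive.
So f is strictly positive on (2, 3); no root exists in the interval.

No such root exists.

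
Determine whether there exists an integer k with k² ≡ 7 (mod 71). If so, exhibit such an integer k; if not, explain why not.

Apply Euler's criterion with the prime 71: 7 is a quadratic residue iff 7^35 ≡ 1 (mod 71), and a non-residue iff it is ≡ −1.
Repeated squaring mod 71: 7^2 = 49 ≡ 49; 7^4 ≡ 49² = 2401 ≡ 58; 7^8 ≡ 58² = 3364 ≡ 27; 7^16 ≡ 27² = 729 ≡ 19; 7^32 ≡ 19² = 361 ≡ 6.
Since 35 = 32 + 2 + 1, 7^35 ≡ 6 · 49 · 7; multiplying out mod 71: 6·49 = 294 ≡ 10, then 10·7 = 70 ≡ 70. Thus 7^35 ≡ 70 ≡ −1 (mod 71).
The value −1 means 7 is a non-residue modulo 71, so k² ≡ 7 (mod 71) is impossible.

There is no such integer.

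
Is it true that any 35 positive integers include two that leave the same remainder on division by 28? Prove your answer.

Each integer lies in one of the 28 residue classes modulo 28.
With 35 integers and only 28 classes, the pigeonhole principle forces two of them, say a and b, into the same class.
So a and b have equal remainders mod 28, which is exactly what was to be shown.

Yes, this is always true.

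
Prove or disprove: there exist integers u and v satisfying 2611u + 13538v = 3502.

No, no such integers exist.

Both 2611 and 13538 are divisible by gcd(2611, 13538) = 7, hence so is any combination 2611u + 13538v.
However 3502 leaves remainder 2 on division by 7.
Therefore 2611u + 13538v = 3502 has no solution in integers.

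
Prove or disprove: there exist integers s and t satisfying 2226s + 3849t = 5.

No, no such integers exist.

Both 2226 and 3849 are divisible by gcd(2226, 3849) = 3, hence so is any combination 2226s + 3849t.
However 5 leaves remainder 2 on division by 3.
Therefore 2226s + 3849t = 5 has no solution in integers.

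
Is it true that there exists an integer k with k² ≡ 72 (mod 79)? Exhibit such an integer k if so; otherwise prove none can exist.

k = 54

k = 54 works: 54² = 2916, and 2916 − 72 = 2844 = 36·79.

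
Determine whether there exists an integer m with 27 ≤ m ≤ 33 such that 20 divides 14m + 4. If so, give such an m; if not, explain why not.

No such integer m in that range exists.

The values of 14m + 4 for m = 27, 28, …, 33 are 382, 396, 410, 424, 438, 452, 466; reduced mod 20 these are 2, 16, 10, 4, 18, 12, 6.
None is 0, so 20 never divides 14m + 4 on this range.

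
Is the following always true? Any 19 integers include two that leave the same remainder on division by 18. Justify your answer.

There are exactly 18 possible remainders on division by 18.
Since 19 > 18, two of the 19 integers must share a residue class by the pigeonhole principle; call them a and b.
That is, a and b leave the same remainder on division by 18, as claimed.

Yes.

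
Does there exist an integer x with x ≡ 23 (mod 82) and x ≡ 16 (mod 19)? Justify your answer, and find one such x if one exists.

Since 82 and 19 share no common factor, CRT says the pair of congruences has a solution (unique mod 1558).
Write x = 23 + 82t and require 23 + 82t ≡ 16 (mod 19), i.e. 82t ≡ 12 (mod 19).
82 ≡ 6 (mod 19), so this reads 6t ≡ 12 (mod 19). Invert 6 mod 19 by the Euclidean algorithm: 19 = 3·6 + 1, 6 = 6·1 + 0; back-substituting, 1 = 19 − 3·6. Hence 6·(-3) ≡ 1, so 6⁻¹ ≡ -3 ≡ 16 (mod 19).
Multiplying by 16: t ≡ 16·12 = 192 ≡ 2 (mod 19).
Taking t = 2 gives x = 23 + 82·2 = 187.
Check: 187 mod 82 = 23, 187 mod 19 = 16. ✓

x = 187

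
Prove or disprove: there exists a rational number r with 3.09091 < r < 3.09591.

Scale by 21: the interval becomes (64.90911, 65.01411), which contains the integer 65.
Dividing back, 3.09091 < 65/21 < 3.09591, and 65/21 is rational.

r = 65/21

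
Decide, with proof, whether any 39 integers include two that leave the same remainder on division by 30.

Partition the integers by their residue mod 30; there are 30 classes.
Since 39 > 30, two of the 39 integers must share a residue class by the pigeonhole principle; call them a and b.
That is, a and b leave the same remainder on division by 30, as claimed.

True.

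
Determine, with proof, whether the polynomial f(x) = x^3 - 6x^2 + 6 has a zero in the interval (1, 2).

f(1) = 1 and f(2) = -10, which have opposite signs.
f is continuous everywhere (it is a polynomial), in particular on [1, 2].
By the Intermediate Value Theorem, f takes the value 0 somewhere in the open interval.

Yes, f has a root in the interval.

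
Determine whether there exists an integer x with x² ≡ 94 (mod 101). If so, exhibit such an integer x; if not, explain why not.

101 is prime, so by Euler's criterion 94 is a square mod 101 iff 94^((101−1)/2) = 94^50 ≡ 1 (mod 101).
Squaring successively (mod 101): 94^2 = 8836 ≡ 49; 94^4 ≡ 49² = 2401 ≡ 78; 94^8 ≡ 78² = 6084 ≡ 24; 94^16 ≡ 24² = 576 ≡ 71; 94^32 ≡ 71² = 5041 ≡ 92.
Since 50 = 32 + 16 + 2, 94^50 ≡ 92 · 71 · 49; multiplying out mod 101: 92·71 = 6532 ≡ 68, then 68·49 = 3332 ≡ 100. Thus 94^50 ≡ 100 ≡ −1 (mod 101).
By Euler's criterion 94 is a quadratic non-residue mod 101: no x satisfies x² ≡ 94 (mod 101).

There is no such integer.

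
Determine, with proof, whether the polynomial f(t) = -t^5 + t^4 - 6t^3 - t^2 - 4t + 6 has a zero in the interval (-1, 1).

Such a root exists.

f(-1) = 17 and f(1) = -5, which have opposite signs.
As a polynomial, f is continuous on every closed interval.
By the Intermediate Value Theorem f must vanish at some point of (-1, 1).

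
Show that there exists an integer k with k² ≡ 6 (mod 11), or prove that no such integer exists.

There is no such integer.

Computing k² mod 11 for k = 0, 1, …, 5 (enough, by the symmetry k ↦ 11 − k) gives 0, 1, 4, 9, 5, 3.
The set of squares mod 11 is therefore {0, 1, 3, 4, 5, 9}, which does not contain 6.
Therefore k² ≡ 6 (mod 11) has no solution.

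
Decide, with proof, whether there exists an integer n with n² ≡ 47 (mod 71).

Apply Euler's criterion with the prime 71: 47 is a quadratic residue iff 47^35 ≡ 1 (mod 71), and a non-residue iff it is ≡ −1.
Repeated squaring mod 71: 47^2 = 2209 ≡ 8; 47^4 ≡ 8² = 64 ≡ 64; 47^8 ≡ 64² = 4096 ≡ 49; 47^16 ≡ 49² = 2401 ≡ 58; 47^32 ≡ 58² = 3364 ≡ 27.
Since 35 = 32 + 2 + 1, 47^35 ≡ 27 · 8 · 47; multiplying out mod 71: 27·8 = 216 ≡ 3, then 3·47 = 141 ≡ 70. Thus 47^35 ≡ 70 ≡ −1 (mod 71).
The value −1 means 47 is a non-residue modulo 71, so n² ≡ 47 (mod 71) is impossible.

There is no such integer.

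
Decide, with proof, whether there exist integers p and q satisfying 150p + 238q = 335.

gcd(150, 238) = 2, so every integer of the form 150p + 238q is a multiple of 2.
But 335 is not a multiple of 2 (it leaves remainder 1).
So the equation is unsolvable over ℤ.

There are no such integers.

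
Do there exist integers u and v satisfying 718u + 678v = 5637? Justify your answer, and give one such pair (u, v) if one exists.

No such integers exist.

Both 718 and 678 are divisible by gcd(718, 678) = 2, hence so is any combination 718u + 678v.
However 5637 leaves remainder 1 on division by 2.
So the equation is unsolvable over ℤ.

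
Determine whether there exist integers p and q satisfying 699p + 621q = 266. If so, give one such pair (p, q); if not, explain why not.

Any value of 699p + 621q is a multiple of gcd(699, 621) = 3.
But 266 = 3·88 + 2, so 3 ∤ 266.
Therefore 699p + 621q = 266 has no solution in integers.

No, no such integers exist.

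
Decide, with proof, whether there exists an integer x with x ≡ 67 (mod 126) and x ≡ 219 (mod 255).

There is no such integer.

gcd(126, 255) = 3. If x ≡ 67 (mod 126) and x ≡ 219 (mod 255), then x ≡ 67 (mod 3) and x ≡ 219 (mod 3).
But 67 mod 3 = 1 while 219 mod 3 = 0, a contradiction.
So no integer satisfies both congruences.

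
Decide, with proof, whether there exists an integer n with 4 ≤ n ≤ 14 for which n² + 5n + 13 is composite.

At n = 12: 12² + 5·12 + 13 = 217 = 7·31, which is composite.

n = 12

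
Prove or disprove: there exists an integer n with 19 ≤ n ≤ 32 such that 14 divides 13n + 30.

n = 30

n = 30 works, since 13·30 + 30 = 420 = 30·14.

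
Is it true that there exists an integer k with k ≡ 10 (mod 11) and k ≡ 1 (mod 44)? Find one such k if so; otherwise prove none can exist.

Both moduli are multiples of 11 = gcd(11, 44), so any solution would satisfy k ≡ 10 and k ≡ 1 modulo 11 simultaneously.
However 10 ≡ 10 and 1 ≡ 1 (mod 11), and 10 ≠ 1.
So no integer satisfies both congruences.

No such integer exists.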